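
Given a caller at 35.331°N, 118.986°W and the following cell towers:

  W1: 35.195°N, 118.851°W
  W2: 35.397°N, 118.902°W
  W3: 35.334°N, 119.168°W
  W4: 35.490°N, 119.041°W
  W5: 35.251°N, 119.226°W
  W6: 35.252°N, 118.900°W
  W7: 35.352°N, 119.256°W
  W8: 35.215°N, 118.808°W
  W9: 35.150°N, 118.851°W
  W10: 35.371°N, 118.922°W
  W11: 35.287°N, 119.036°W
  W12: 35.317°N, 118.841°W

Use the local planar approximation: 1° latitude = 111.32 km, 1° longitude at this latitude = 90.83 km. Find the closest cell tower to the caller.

W11

Distances from 35.331°N, 118.986°W:
W1: 19.482 km
W2: 10.592 km
W3: 16.534 km
W4: 18.391 km
W5: 23.548 km
W6: 11.763 km
W7: 24.635 km
W8: 20.692 km
W9: 23.587 km
W10: 7.323 km
W11: 6.680 km
W12: 13.262 km
Minimum: W11 at 6.680 km.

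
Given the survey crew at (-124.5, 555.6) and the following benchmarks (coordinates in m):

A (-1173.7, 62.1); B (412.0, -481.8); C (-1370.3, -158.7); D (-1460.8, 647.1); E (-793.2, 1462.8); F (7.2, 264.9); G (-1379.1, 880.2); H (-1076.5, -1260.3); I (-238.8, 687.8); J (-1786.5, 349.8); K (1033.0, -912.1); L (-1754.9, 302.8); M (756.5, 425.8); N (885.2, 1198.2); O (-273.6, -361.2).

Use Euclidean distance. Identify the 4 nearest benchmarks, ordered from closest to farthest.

Distances from (-124.5, 555.6):
A: 1159.5 m
B: 1167.9 m
C: 1436.1 m
D: 1339.4 m
E: 1127.0 m
F: 319.1 m
G: 1295.9 m
H: 2050.3 m
I: 174.8 m
J: 1674.7 m
K: 1869.2 m
L: 1649.9 m
M: 890.5 m
N: 1196.8 m
O: 928.8 m
Sorted: I (174.8 m) < F (319.1 m) < M (890.5 m) < O (928.8 m) < E (1127.0 m) < A (1159.5 m) < …

I, F, M, O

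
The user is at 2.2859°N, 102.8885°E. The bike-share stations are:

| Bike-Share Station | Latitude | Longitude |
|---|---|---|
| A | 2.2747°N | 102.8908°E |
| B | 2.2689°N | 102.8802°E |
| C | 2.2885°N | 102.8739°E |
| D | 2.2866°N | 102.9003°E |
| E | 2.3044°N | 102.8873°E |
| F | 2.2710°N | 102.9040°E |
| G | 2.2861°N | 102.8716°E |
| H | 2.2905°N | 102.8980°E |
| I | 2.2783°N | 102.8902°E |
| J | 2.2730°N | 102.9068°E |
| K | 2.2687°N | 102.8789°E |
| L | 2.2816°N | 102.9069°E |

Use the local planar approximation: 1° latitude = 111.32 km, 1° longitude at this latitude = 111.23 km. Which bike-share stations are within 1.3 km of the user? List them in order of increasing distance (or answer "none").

Distances from 2.2859°N, 102.8885°E:
A: 1.2728 km
B: 2.1056 km
C: 1.6495 km
D: 1.3148 km
E: 2.0637 km
F: 2.3924 km
G: 1.8799 km
H: 1.1742 km
I: 0.8669 km
J: 2.4911 km
K: 2.1923 km
L: 2.1019 km
Threshold 1.3 km: I (0.8669 km), H (1.1742 km), A (1.2728 km) are within range.

I, H, A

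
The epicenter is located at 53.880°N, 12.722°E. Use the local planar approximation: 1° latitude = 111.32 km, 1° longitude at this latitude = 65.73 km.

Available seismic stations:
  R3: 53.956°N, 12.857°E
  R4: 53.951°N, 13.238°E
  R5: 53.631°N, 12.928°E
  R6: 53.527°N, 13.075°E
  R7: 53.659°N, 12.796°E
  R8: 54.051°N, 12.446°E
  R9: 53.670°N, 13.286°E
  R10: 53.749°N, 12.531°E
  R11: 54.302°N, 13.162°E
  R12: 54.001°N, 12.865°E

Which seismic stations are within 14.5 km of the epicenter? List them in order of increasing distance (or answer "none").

R3

Distances from 53.880°N, 12.722°E:
R3: √((0.076·111.32)² + (0.135·65.73)²) = √(71.57701 + 78.73989) = 12.260 km
R4: √((0.071·111.32)² + (0.516·65.73)²) = √(62.46879 + 1150.34118) = 34.825 km
R5: √((-0.249·111.32)² + (0.206·65.73)²) = √(768.32522 + 183.34189) = 30.849 km
R6: √((-0.353·111.32)² + (0.353·65.73)²) = √(1544.17247 + 538.36482) = 45.635 km
R7: √((-0.221·111.32)² + (0.074·65.73)²) = √(605.24463 + 23.65869) = 25.078 km
R8: √((0.171·111.32)² + (-0.276·65.73)²) = √(362.35864 + 329.11330) = 26.296 km
R9: √((-0.210·111.32)² + (0.564·65.73)²) = √(546.49348 + 1374.31242) = 43.827 km
R10: √((-0.131·111.32)² + (-0.191·65.73)²) = √(212.66156 + 157.61371) = 19.243 km
R11: √((0.422·111.32)² + (0.440·65.73)²) = √(2206.84229 + 836.43581) = 55.166 km
R12: √((0.121·111.32)² + (0.143·65.73)²) = √(181.43336 + 88.34853) = 16.425 km
Threshold 14.5 km: R3 (12.260 km) is within range.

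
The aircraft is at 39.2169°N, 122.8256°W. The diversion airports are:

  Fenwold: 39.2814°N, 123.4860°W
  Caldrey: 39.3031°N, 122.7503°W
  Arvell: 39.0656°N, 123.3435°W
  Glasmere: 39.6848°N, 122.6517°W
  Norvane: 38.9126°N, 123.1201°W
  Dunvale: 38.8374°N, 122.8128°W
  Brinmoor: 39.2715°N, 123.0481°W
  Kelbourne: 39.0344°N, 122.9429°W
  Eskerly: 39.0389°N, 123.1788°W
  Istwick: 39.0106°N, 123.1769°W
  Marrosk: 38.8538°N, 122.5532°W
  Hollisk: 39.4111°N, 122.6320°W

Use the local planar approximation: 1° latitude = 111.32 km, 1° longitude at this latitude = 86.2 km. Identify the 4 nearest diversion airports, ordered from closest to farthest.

Caldrey, Brinmoor, Kelbourne, Hollisk

Distances from 39.2169°N, 122.8256°W:
Fenwold: √((0.0645·111.32)² + (-0.6604·86.2)²) = √(51.554410 + 3240.624125) = 57.3775 km
Caldrey: √((0.0862·111.32)² + (0.0753·86.2)²) = √(92.079071 + 42.131264) = 11.5849 km
Arvell: √((-0.1513·111.32)² + (-0.5179·86.2)²) = √(283.677082 + 1992.995663) = 47.7145 km
Glasmere: √((0.4679·111.32)² + (0.1739·86.2)²) = √(2713.016816 + 224.705496) = 54.2008 km
Norvane: √((-0.3043·111.32)² + (-0.2945·86.2)²) = √(1147.493674 + 644.443919) = 42.3313 km
Dunvale: √((-0.3795·111.32)² + (0.0128·86.2)²) = √(1784.719446 + 1.217403) = 42.2603 km
Brinmoor: √((0.0546·111.32)² + (-0.2225·86.2)²) = √(36.942959 + 367.853220) = 20.1195 km
Kelbourne: √((-0.1825·111.32)² + (-0.1173·86.2)²) = √(412.735793 + 102.237579) = 22.6930 km
Eskerly: √((-0.1780·111.32)² + (-0.3532·86.2)²) = √(392.632640 + 926.949173) = 36.3260 km
Istwick: √((-0.2063·111.32)² + (-0.3513·86.2)²) = √(527.405739 + 917.003158) = 38.0054 km
Marrosk: √((-0.3631·111.32)² + (0.2724·86.2)²) = √(1633.800005 + 551.351726) = 46.7456 km
Hollisk: √((0.1942·111.32)² + (0.1936·86.2)²) = √(467.352797 + 278.500024) = 27.3103 km
Sorted: Caldrey (11.5849 km) < Brinmoor (20.1195 km) < Kelbourne (22.6930 km) < Hollisk (27.3103 km) < Eskerly (36.3260 km) < Istwick (38.0054 km) < …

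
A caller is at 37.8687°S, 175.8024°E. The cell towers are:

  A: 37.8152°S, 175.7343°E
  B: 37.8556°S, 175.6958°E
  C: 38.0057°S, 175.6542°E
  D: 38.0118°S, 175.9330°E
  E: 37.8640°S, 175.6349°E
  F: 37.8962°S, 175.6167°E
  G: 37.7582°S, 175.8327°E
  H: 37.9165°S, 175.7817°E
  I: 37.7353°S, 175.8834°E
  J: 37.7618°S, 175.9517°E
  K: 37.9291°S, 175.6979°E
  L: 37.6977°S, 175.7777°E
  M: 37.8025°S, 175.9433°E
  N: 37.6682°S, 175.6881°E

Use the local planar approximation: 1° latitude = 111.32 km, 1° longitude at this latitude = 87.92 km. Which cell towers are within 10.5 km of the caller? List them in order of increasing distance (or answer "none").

H, A, B

Distances from 37.8687°S, 175.8024°E:
A: 8.4450 km
B: 9.4850 km
C: 20.0590 km
D: 19.6368 km
E: 14.7359 km
F: 16.6113 km
G: 12.5860 km
H: 5.6237 km
I: 16.4694 km
J: 17.7177 km
K: 11.3851 km
L: 19.1592 km
M: 14.4142 km
N: 24.4776 km
Threshold 10.5 km: H (5.6237 km), A (8.4450 km), B (9.4850 km) are within range.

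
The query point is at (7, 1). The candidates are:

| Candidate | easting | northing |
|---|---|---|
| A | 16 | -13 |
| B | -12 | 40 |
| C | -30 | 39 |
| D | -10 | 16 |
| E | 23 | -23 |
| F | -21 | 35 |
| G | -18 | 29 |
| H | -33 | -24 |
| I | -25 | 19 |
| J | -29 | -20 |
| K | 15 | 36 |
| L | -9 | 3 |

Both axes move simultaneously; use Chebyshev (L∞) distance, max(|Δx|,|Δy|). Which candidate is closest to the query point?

Distances from (7, 1):
A: 14
B: 39
C: 38
D: 17
E: 24
F: 34
G: 28
H: 40
I: 32
J: 36
K: 35
L: 16
Minimum: A at 14.

A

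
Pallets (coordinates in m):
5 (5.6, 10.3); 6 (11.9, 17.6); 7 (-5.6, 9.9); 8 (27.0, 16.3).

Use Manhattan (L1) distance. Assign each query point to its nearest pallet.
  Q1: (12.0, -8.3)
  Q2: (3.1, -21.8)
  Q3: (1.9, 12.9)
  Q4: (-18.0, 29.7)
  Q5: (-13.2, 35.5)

Q1 at (12.0, -8.3):
  5: |-6.4| + |18.6| = 6.4 + 18.6 = 25.0000 m
  6: |-0.1| + |25.9| = 0.1 + 25.9 = 26.0000 m
  7: |-17.6| + |18.2| = 17.6 + 18.2 = 35.8000 m
  8: |15.0| + |24.6| = 15.0 + 24.6 = 39.6000 m
  → nearest: 5 (25.0000 m)
Q2 at (3.1, -21.8):
  5: |2.5| + |32.1| = 2.5 + 32.1 = 34.6000 m
  6: |8.8| + |39.4| = 8.8 + 39.4 = 48.2000 m
  7: |-8.7| + |31.7| = 8.7 + 31.7 = 40.4000 m
  8: |23.9| + |38.1| = 23.9 + 38.1 = 62.0000 m
  → nearest: 5 (34.6000 m)
Q3 at (1.9, 12.9):
  5: |3.7| + |-2.6| = 3.7 + 2.6 = 6.3000 m
  6: |10.0| + |4.7| = 10.0 + 4.7 = 14.7000 m
  7: |-7.5| + |-3.0| = 7.5 + 3.0 = 10.5000 m
  8: |25.1| + |3.4| = 25.1 + 3.4 = 28.5000 m
  → nearest: 5 (6.3000 m)
Q4 at (-18.0, 29.7):
  5: |23.6| + |-19.4| = 23.6 + 19.4 = 43.0000 m
  6: |29.9| + |-12.1| = 29.9 + 12.1 = 42.0000 m
  7: |12.4| + |-19.8| = 12.4 + 19.8 = 32.2000 m
  8: |45.0| + |-13.4| = 45.0 + 13.4 = 58.4000 m
  → nearest: 7 (32.2000 m)
Q5 at (-13.2, 35.5):
  5: |18.8| + |-25.2| = 18.8 + 25.2 = 44.0000 m
  6: |25.1| + |-17.9| = 25.1 + 17.9 = 43.0000 m
  7: |7.6| + |-25.6| = 7.6 + 25.6 = 33.2000 m
  8: |40.2| + |-19.2| = 40.2 + 19.2 = 59.4000 m
  → nearest: 7 (33.2000 m)

Q1→5; Q2→5; Q3→5; Q4→7; Q5→7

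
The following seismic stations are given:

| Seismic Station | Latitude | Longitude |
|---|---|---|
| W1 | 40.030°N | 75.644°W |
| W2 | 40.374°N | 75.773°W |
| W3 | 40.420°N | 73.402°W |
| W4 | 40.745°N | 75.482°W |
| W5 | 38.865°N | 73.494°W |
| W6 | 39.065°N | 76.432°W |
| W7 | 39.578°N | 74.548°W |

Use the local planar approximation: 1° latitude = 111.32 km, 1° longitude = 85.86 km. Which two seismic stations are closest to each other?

Pairwise distances:
W1–W2: √((0.344·111.32)² + (-0.129·85.86)²) = √(1466.43656 + 122.67645) = 39.864 km
W1–W3: √((0.390·111.32)² + (2.242·85.86)²) = √(1884.84486 + 37055.52620) = 197.333 km
W1–W4: √((0.715·111.32)² + (0.162·85.86)²) = √(6335.17300 + 193.46918) = 80.800 km
W1–W5: √((-1.165·111.32)² + (2.150·85.86)²) = √(16818.92547 + 34076.79080) = 225.601 km
W1–W6: √((-0.965·111.32)² + (-0.788·85.86)²) = √(11539.87281 + 4577.56166) = 126.954 km
W1–W7: √((-0.452·111.32)² + (1.096·85.86)²) = √(2531.76426 + 8855.29180) = 106.710 km
W2–W3: √((0.046·111.32)² + (2.371·85.86)²) = √(26.22177 + 41442.39790) = 203.638 km
W2–W4: √((0.371·111.32)² + (0.291·85.86)²) = √(1705.66687 + 624.26322) = 48.269 km
W2–W5: √((-1.509·111.32)² + (2.279·85.86)²) = √(28217.91201 + 38288.68214) = 257.889 km
W2–W6: √((-1.309·111.32)² + (-0.659·85.86)²) = √(21233.70055 + 3201.49330) = 156.318 km
W2–W7: √((-0.796·111.32)² + (1.225·85.86)²) = √(7851.85970 + 11062.51686) = 137.530 km
W3–W4: √((0.325·111.32)² + (-2.080·85.86)²) = √(1308.92004 + 31893.95949) = 182.217 km
W3–W5: √((-1.555·111.32)² + (-0.092·85.86)²) = √(29964.51013 + 62.39610) = 173.283 km
W3–W6: √((-1.355·111.32)² + (-3.030·85.86)²) = √(22752.28325 + 67681.04027) = 300.721 km
W3–W7: √((-0.842·111.32)² + (-1.146·85.86)²) = √(8785.58284 + 9681.68623) = 135.894 km
W4–W5: √((-1.880·111.32)² + (1.988·85.86)²) = √(43798.78810 + 29134.96686) = 270.063 km
W4–W6: √((-1.680·111.32)² + (-0.950·85.86)²) = √(34975.58271 + 6653.17549) = 204.031 km
W4–W7: √((-1.167·111.32)² + (0.934·85.86)²) = √(16876.72242 + 6430.95574) = 152.669 km
W5–W6: √((0.200·111.32)² + (-2.938·85.86)²) = √(495.68570 + 63633.43260) = 253.237 km
W5–W7: √((0.713·111.32)² + (-1.054·85.86)²) = √(6299.78104 + 8189.60565) = 120.372 km
W6–W7: √((0.513·111.32)² + (1.884·85.86)²) = √(3261.22772 + 26166.37524) = 171.545 km
Closest pair: W1–W2 at 39.864 km.

W1 and W2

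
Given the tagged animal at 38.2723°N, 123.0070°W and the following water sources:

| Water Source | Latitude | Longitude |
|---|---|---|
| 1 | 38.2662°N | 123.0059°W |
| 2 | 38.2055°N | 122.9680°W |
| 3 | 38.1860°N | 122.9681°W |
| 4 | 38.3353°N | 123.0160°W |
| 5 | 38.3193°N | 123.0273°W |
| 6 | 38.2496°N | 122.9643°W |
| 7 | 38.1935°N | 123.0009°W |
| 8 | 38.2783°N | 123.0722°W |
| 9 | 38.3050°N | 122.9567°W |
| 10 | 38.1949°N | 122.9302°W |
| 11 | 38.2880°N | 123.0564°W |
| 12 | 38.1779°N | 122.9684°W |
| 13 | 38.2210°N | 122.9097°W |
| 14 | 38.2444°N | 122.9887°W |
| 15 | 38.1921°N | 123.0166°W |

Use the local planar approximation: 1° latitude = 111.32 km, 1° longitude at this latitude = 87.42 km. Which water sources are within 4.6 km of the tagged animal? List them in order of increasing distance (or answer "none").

1, 14, 6

Distances from 38.2723°N, 123.0070°W:
1: √((-0.0061·111.32)² + (0.0011·87.42)²) = √(0.461112 + 0.009247) = 0.6858 km
2: √((-0.0668·111.32)² + (0.0390·87.42)²) = √(55.296714 + 11.623872) = 8.1805 km
3: √((-0.0863·111.32)² + (0.0389·87.42)²) = √(92.292835 + 11.564339) = 10.1910 km
4: √((0.0630·111.32)² + (-0.0090·87.42)²) = √(49.184413 + 0.619023) = 7.0572 km
5: √((0.0470·111.32)² + (-0.0203·87.42)²) = √(27.374243 + 3.149297) = 5.5248 km
6: √((-0.0227·111.32)² + (0.0427·87.42)²) = √(6.385547 + 13.934050) = 4.5077 km
7: √((-0.0788·111.32)² + (0.0061·87.42)²) = √(76.948265 + 0.284368) = 8.7882 km
8: √((0.0060·111.32)² + (-0.0652·87.42)²) = √(0.446117 + 32.487538) = 5.7388 km
9: √((0.0327·111.32)² + (0.0503·87.42)²) = √(13.250794 + 19.335596) = 5.7084 km
10: √((-0.0774·111.32)² + (0.0768·87.42)²) = √(74.238351 + 45.075862) = 10.9231 km
11: √((0.0157·111.32)² + (-0.0494·87.42)²) = √(3.054539 + 18.649857) = 4.6588 km
12: √((-0.0944·111.32)² + (0.0386·87.42)²) = √(110.430842 + 11.386656) = 11.0371 km
13: √((-0.0513·111.32)² + (0.0973·87.42)²) = √(32.612277 + 72.351458) = 10.2452 km
14: √((-0.0279·111.32)² + (0.0183·87.42)²) = √(9.646168 + 2.559315) = 3.4936 km
15: √((-0.0802·111.32)² + (-0.0096·87.42)²) = √(79.706756 + 0.704310) = 8.9672 km
Threshold 4.6 km: 1 (0.6858 km), 14 (3.4936 km), 6 (4.5077 km) are within range.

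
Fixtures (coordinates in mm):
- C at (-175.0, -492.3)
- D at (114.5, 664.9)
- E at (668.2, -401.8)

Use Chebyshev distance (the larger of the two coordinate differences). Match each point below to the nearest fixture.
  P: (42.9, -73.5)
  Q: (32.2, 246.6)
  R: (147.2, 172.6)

P at (42.9, -73.5):
  C: 418.8 mm
  D: 738.4 mm
  E: 625.3 mm
  → nearest: C (418.8 mm)
Q at (32.2, 246.6):
  C: 738.9 mm
  D: 418.3 mm
  E: 648.4 mm
  → nearest: D (418.3 mm)
R at (147.2, 172.6):
  C: 664.9 mm
  D: 492.3 mm
  E: 574.4 mm
  → nearest: D (492.3 mm)

P→C; Q→D; R→D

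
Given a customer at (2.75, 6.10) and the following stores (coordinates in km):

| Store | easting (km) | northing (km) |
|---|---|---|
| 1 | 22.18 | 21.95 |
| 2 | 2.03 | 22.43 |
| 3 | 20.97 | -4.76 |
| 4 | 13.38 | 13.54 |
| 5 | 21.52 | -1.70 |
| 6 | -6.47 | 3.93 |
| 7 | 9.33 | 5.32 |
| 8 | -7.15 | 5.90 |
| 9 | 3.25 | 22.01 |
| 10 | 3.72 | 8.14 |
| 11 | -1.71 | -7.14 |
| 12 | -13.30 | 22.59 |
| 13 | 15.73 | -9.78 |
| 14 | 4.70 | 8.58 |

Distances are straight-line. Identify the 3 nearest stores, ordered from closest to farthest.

Distances from (2.75, 6.10):
1: √((19.43)² + (15.85)²) = √(377.5249 + 251.2225) = 25.07 km
2: √((-0.72)² + (16.33)²) = √(0.5184 + 266.6689) = 16.35 km
3: √((18.22)² + (-10.86)²) = √(331.9684 + 117.9396) = 21.21 km
4: √((10.63)² + (7.44)²) = √(112.9969 + 55.3536) = 12.97 km
5: √((18.77)² + (-7.80)²) = √(352.3129 + 60.8400) = 20.33 km
6: √((-9.22)² + (-2.17)²) = √(85.0084 + 4.7089) = 9.47 km
7: √((6.58)² + (-0.78)²) = √(43.2964 + 0.6084) = 6.63 km
8: √((-9.90)² + (-0.20)²) = √(98.0100 + 0.0400) = 9.90 km
9: √((0.50)² + (15.91)²) = √(0.2500 + 253.1281) = 15.92 km
10: √((0.97)² + (2.04)²) = √(0.9409 + 4.1616) = 2.26 km
11: √((-4.46)² + (-13.24)²) = √(19.8916 + 175.2976) = 13.97 km
12: √((-16.05)² + (16.49)²) = √(257.6025 + 271.9201) = 23.01 km
13: √((12.98)² + (-15.88)²) = √(168.4804 + 252.1744) = 20.51 km
14: √((1.95)² + (2.48)²) = √(3.8025 + 6.1504) = 3.15 km
Sorted: 10 (2.26 km) < 14 (3.15 km) < 7 (6.63 km) < 6 (9.47 km) < 8 (9.90 km) < …

10, 14, 7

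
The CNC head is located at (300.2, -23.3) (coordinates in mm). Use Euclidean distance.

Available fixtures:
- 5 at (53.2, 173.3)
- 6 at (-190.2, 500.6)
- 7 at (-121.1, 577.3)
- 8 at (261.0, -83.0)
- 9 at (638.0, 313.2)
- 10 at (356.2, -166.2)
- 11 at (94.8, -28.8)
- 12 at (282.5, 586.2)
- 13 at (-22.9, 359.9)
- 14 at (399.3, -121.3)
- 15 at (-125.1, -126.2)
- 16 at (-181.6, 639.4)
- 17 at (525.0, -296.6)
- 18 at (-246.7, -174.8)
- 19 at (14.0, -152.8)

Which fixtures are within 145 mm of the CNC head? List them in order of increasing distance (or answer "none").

8, 14

Distances from (300.2, -23.3):
5: √((-247.0)² + (196.6)²) = √(61009.000 + 38651.560) = 315.7 mm
6: √((-490.4)² + (523.9)²) = √(240492.160 + 274471.210) = 717.6 mm
7: √((-421.3)² + (600.6)²) = √(177493.690 + 360720.360) = 733.6 mm
8: √((-39.2)² + (-59.7)²) = √(1536.640 + 3564.090) = 71.4 mm
9: √((337.8)² + (336.5)²) = √(114108.840 + 113232.250) = 476.8 mm
10: √((56.0)² + (-142.9)²) = √(3136.000 + 20420.410) = 153.5 mm
11: √((-205.4)² + (-5.5)²) = √(42189.160 + 30.250) = 205.5 mm
12: √((-17.7)² + (609.5)²) = √(313.290 + 371490.250) = 609.8 mm
13: √((-323.1)² + (383.2)²) = √(104393.610 + 146842.240) = 501.2 mm
14: √((99.1)² + (-98.0)²) = √(9820.810 + 9604.000) = 139.4 mm
15: √((-425.3)² + (-102.9)²) = √(180880.090 + 10588.410) = 437.6 mm
16: √((-481.8)² + (662.7)²) = √(232131.240 + 439171.290) = 819.3 mm
17: √((224.8)² + (-273.3)²) = √(50535.040 + 74692.890) = 353.9 mm
18: √((-546.9)² + (-151.5)²) = √(299099.610 + 22952.250) = 567.5 mm
19: √((-286.2)² + (-129.5)²) = √(81910.440 + 16770.250) = 314.1 mm
Threshold 145 mm: 8 (71.4 mm), 14 (139.4 mm) are within range.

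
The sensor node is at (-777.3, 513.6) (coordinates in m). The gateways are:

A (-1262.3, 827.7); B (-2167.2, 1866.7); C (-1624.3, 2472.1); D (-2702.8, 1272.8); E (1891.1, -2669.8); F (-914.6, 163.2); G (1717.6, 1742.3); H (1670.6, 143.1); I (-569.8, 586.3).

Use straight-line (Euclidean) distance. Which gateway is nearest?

I

Distances from (-777.3, 513.6):
A: 577.8 m
B: 1939.8 m
C: 2133.8 m
D: 2069.8 m
E: 4153.8 m
F: 376.3 m
G: 2781.0 m
H: 2475.8 m
I: 219.9 m
Minimum: I at 219.9 m.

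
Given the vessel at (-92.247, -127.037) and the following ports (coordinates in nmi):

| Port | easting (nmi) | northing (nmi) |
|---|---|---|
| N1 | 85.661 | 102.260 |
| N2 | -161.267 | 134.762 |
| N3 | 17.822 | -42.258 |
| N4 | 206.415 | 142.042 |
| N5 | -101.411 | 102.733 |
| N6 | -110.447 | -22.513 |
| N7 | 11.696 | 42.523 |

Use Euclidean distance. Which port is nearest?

Distances from (-92.247, -127.037):
N1: √((177.908)² + (229.297)²) = √(31651.25646 + 52577.11421) = 290.221 nmi
N2: √((-69.020)² + (261.799)²) = √(4763.76040 + 68538.71640) = 270.744 nmi
N3: √((110.069)² + (84.779)²) = √(12115.18476 + 7187.47884) = 138.934 nmi
N4: √((298.662)² + (269.079)²) = √(89198.99024 + 72403.50824) = 401.998 nmi
N5: √((-9.164)² + (229.770)²) = √(83.97890 + 52794.25290) = 229.953 nmi
N6: √((-18.200)² + (104.524)²) = √(331.24000 + 10925.26658) = 106.097 nmi
N7: √((103.943)² + (169.560)²) = √(10804.14725 + 28750.59360) = 198.884 nmi
Minimum: N6 at 106.097 nmi.

N6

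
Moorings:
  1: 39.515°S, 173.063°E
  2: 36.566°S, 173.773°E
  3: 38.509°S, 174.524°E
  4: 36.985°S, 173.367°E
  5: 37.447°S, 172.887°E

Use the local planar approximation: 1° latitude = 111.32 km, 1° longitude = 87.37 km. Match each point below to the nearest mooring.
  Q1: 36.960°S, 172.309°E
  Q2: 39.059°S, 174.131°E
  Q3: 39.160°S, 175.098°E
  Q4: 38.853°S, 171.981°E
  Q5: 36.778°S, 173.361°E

Q1 at 36.960°S, 172.309°E:
  1: 291.952 km
  2: 135.221 km
  3: 259.202 km
  4: 92.479 km
  5: 74.090 km
  → nearest: 5 (74.090 km)
Q2 at 39.059°S, 174.131°E:
  1: 106.225 km
  2: 279.278 km
  3: 70.197 km
  4: 240.333 km
  5: 209.797 km
  → nearest: 3 (70.197 km)
Q3 at 39.160°S, 175.098°E:
  1: 182.137 km
  2: 311.105 km
  3: 88.130 km
  4: 285.474 km
  5: 271.440 km
  → nearest: 3 (88.130 km)
Q4 at 38.853°S, 171.981°E:
  1: 119.865 km
  2: 298.879 km
  3: 225.458 km
  4: 240.635 km
  5: 175.394 km
  → nearest: 1 (119.865 km)
Q5 at 36.778°S, 173.361°E:
  1: 305.793 km
  2: 43.043 km
  3: 217.844 km
  4: 23.049 km
  5: 85.213 km
  → nearest: 4 (23.049 km)

Q1→5; Q2→3; Q3→3; Q4→1; Q5→4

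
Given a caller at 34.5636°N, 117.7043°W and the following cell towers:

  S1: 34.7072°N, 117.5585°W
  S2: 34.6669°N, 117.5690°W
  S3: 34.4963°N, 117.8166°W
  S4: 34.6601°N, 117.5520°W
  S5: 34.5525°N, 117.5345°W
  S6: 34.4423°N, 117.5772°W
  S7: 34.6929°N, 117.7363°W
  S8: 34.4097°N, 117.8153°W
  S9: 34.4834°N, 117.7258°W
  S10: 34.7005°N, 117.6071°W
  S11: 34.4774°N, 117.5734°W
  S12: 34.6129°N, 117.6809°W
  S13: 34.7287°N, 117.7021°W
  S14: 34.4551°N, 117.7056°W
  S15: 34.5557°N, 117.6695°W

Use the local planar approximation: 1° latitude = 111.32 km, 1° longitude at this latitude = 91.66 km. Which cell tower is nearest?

Distances from 34.5636°N, 117.7043°W:
S1: 20.8359 km
S2: 16.9126 km
S3: 12.7311 km
S4: 17.6146 km
S5: 15.6128 km
S6: 17.8341 km
S7: 14.6895 km
S8: 19.9255 km
S9: 9.1428 km
S10: 17.6529 km
S11: 15.3635 km
S12: 5.8923 km
S13: 18.3800 km
S14: 12.0788 km
S15: 3.3088 km
Minimum: S15 at 3.3088 km.

S15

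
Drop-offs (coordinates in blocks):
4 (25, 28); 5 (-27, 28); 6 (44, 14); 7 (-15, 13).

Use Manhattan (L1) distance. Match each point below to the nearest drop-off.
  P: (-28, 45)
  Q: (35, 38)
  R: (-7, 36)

P at (-28, 45):
  4: |53| + |-17| = 53 + 17 = 70 blocks
  5: |1| + |-17| = 1 + 17 = 18 blocks
  6: |72| + |-31| = 72 + 31 = 103 blocks
  7: |13| + |-32| = 13 + 32 = 45 blocks
  → nearest: 5 (18 blocks)
Q at (35, 38):
  4: |-10| + |-10| = 10 + 10 = 20 blocks
  5: |-62| + |-10| = 62 + 10 = 72 blocks
  6: |9| + |-24| = 9 + 24 = 33 blocks
  7: |-50| + |-25| = 50 + 25 = 75 blocks
  → nearest: 4 (20 blocks)
R at (-7, 36):
  4: |32| + |-8| = 32 + 8 = 40 blocks
  5: |-20| + |-8| = 20 + 8 = 28 blocks
  6: |51| + |-22| = 51 + 22 = 73 blocks
  7: |-8| + |-23| = 8 + 23 = 31 blocks
  → nearest: 5 (28 blocks)

P→5; Q→4; R→5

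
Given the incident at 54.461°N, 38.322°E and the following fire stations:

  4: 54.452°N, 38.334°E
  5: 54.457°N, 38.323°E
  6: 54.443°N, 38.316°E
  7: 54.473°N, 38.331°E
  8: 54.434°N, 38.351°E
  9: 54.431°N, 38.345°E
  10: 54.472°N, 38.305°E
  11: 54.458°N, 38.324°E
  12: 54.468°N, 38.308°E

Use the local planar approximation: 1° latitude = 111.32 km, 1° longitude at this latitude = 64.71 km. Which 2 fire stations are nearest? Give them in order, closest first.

Distances from 54.461°N, 38.322°E:
4: 1.268 km
5: 0.450 km
6: 2.041 km
7: 1.457 km
8: 3.543 km
9: 3.656 km
10: 1.646 km
11: 0.358 km
12: 1.195 km
Sorted: 11 (0.358 km) < 5 (0.450 km) < 12 (1.195 km) < 4 (1.268 km) < …

11, 5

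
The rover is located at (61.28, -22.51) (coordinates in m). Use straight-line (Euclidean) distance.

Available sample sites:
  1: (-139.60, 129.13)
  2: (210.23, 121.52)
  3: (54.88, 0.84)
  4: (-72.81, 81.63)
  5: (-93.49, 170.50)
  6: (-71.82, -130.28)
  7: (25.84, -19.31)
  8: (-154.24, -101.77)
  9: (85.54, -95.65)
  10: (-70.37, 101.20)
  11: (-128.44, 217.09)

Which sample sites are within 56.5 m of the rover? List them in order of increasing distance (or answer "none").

Distances from (61.28, -22.51):
1: 251.69 m
2: 207.20 m
3: 24.21 m
4: 169.78 m
5: 247.40 m
6: 171.26 m
7: 35.58 m
8: 229.63 m
9: 77.06 m
10: 180.65 m
11: 305.62 m
Threshold 56.5 m: 3 (24.21 m), 7 (35.58 m) are within range.

3, 7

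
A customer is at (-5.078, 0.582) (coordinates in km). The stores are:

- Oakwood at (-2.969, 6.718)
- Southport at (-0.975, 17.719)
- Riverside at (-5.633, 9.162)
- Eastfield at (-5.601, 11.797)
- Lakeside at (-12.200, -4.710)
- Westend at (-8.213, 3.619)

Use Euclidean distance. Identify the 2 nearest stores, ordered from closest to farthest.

Distances from (-5.078, 0.582):
Oakwood: √((2.109)² + (6.136)²) = √(4.44788 + 37.65050) = 6.488 km
Southport: √((4.103)² + (17.137)²) = √(16.83461 + 293.67677) = 17.621 km
Riverside: √((-0.555)² + (8.580)²) = √(0.30802 + 73.61640) = 8.598 km
Eastfield: √((-0.523)² + (11.215)²) = √(0.27353 + 125.77622) = 11.227 km
Lakeside: √((-7.122)² + (-5.292)²) = √(50.72288 + 28.00526) = 8.873 km
Westend: √((-3.135)² + (3.037)²) = √(9.82822 + 9.22337) = 4.365 km
Sorted: Westend (4.365 km) < Oakwood (6.488 km) < Riverside (8.598 km) < Lakeside (8.873 km) < …

Westend, Oakwood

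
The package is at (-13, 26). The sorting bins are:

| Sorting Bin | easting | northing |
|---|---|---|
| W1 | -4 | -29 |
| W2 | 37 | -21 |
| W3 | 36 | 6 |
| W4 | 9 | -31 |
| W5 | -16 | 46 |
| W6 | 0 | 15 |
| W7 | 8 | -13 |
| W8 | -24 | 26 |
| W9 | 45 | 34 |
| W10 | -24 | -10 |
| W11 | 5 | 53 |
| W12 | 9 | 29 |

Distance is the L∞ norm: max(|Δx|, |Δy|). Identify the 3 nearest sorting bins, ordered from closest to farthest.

Distances from (-13, 26):
W1: max(|9|, |-55|) = 55
W2: max(|50|, |-47|) = 50
W3: max(|49|, |-20|) = 49
W4: max(|22|, |-57|) = 57
W5: max(|-3|, |20|) = 20
W6: max(|13|, |-11|) = 13
W7: max(|21|, |-39|) = 39
W8: max(|-11|, |0|) = 11
W9: max(|58|, |8|) = 58
W10: max(|-11|, |-36|) = 36
W11: max(|18|, |27|) = 27
W12: max(|22|, |3|) = 22
Sorted: W8 (11) < W6 (13) < W5 (20) < W12 (22) < W11 (27) < …

W8, W6, W5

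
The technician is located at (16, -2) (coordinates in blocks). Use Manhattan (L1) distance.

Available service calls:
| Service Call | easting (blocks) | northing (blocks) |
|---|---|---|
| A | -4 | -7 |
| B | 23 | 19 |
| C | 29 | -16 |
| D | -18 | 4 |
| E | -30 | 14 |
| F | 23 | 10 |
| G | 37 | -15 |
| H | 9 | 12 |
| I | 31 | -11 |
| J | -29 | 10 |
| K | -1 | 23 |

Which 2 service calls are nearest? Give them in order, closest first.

F, H

Distances from (16, -2):
A: |-20| + |-5| = 20 + 5 = 25 blocks
B: |7| + |21| = 7 + 21 = 28 blocks
C: |13| + |-14| = 13 + 14 = 27 blocks
D: |-34| + |6| = 34 + 6 = 40 blocks
E: |-46| + |16| = 46 + 16 = 62 blocks
F: |7| + |12| = 7 + 12 = 19 blocks
G: |21| + |-13| = 21 + 13 = 34 blocks
H: |-7| + |14| = 7 + 14 = 21 blocks
I: |15| + |-9| = 15 + 9 = 24 blocks
J: |-45| + |12| = 45 + 12 = 57 blocks
K: |-17| + |25| = 17 + 25 = 42 blocks
Sorted: F (19 blocks) < H (21 blocks) < I (24 blocks) < A (25 blocks) < …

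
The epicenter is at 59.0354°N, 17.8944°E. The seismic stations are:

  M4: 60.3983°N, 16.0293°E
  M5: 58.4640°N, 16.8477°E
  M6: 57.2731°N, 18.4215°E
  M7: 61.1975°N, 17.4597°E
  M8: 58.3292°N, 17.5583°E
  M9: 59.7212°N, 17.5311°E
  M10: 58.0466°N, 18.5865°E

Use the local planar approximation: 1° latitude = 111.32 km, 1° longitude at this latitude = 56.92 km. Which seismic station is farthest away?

Distances from 59.0354°N, 17.8944°E:
M4: 185.1719 km
M5: 87.1525 km
M6: 198.4602 km
M7: 241.9535 km
M8: 80.9085 km
M9: 79.0943 km
M10: 116.9103 km
Maximum: M7 at 241.9535 km.

M7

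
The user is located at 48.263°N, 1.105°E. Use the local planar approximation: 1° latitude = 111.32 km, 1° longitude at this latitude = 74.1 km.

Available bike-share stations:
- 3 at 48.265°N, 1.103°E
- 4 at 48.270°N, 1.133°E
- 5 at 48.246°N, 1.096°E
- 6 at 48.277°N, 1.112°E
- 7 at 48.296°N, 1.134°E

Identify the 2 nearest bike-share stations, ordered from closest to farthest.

3, 6

Distances from 48.263°N, 1.105°E:
3: √((0.002·111.32)² + (-0.002·74.1)²) = √(0.04957 + 0.02196) = 0.267 km
4: √((0.007·111.32)² + (0.028·74.1)²) = √(0.60721 + 4.30480) = 2.216 km
5: √((-0.017·111.32)² + (-0.009·74.1)²) = √(3.58133 + 0.44476) = 2.007 km
6: √((0.014·111.32)² + (0.007·74.1)²) = √(2.42886 + 0.26905) = 1.643 km
7: √((0.033·111.32)² + (0.029·74.1)²) = √(13.49504 + 4.61777) = 4.256 km
Sorted: 3 (0.267 km) < 6 (1.643 km) < 5 (2.007 km) < 4 (2.216 km) < …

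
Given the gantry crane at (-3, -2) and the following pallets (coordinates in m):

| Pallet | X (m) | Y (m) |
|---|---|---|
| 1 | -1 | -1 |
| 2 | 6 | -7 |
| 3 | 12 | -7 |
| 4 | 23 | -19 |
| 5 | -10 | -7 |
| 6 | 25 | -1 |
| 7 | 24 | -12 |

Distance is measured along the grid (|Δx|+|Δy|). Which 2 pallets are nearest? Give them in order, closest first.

1, 5

Distances from (-3, -2):
1: |2| + |1| = 2 + 1 = 3 m
2: |9| + |-5| = 9 + 5 = 14 m
3: |15| + |-5| = 15 + 5 = 20 m
4: |26| + |-17| = 26 + 17 = 43 m
5: |-7| + |-5| = 7 + 5 = 12 m
6: |28| + |1| = 28 + 1 = 29 m
7: |27| + |-10| = 27 + 10 = 37 m
Sorted: 1 (3 m) < 5 (12 m) < 2 (14 m) < 3 (20 m) < …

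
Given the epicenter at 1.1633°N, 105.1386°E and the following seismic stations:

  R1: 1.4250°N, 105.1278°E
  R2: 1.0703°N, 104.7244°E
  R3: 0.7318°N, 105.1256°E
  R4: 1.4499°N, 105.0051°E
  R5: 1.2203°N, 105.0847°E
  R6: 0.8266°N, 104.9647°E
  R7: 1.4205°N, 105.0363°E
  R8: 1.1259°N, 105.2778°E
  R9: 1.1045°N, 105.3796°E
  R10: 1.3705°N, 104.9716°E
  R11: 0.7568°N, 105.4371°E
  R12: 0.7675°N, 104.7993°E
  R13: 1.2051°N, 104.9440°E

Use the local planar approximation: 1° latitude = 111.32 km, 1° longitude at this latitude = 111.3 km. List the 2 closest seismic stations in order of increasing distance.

Distances from 1.1633°N, 105.1386°E:
R1: √((0.2617·111.32)² + (-0.0108·111.3)²) = √(848.699293 + 1.444900) = 29.1572 km
R2: √((-0.0930·111.32)² + (-0.4142·111.3)²) = √(107.179640 + 2125.252412) = 47.2486 km
R3: √((-0.4315·111.32)² + (-0.0130·111.3)²) = √(2307.320876 + 2.093520) = 48.0564 km
R4: √((0.2866·111.32)² + (-0.1335·111.3)²) = √(1017.885124 + 220.776508) = 35.1946 km
R5: √((0.0570·111.32)² + (-0.0539·111.3)²) = √(40.262071 + 35.988841) = 8.7322 km
R6: √((-0.3367·111.32)² + (-0.1739·111.3)²) = √(1404.858644 + 374.618735) = 42.1839 km
R7: √((0.2572·111.32)² + (-0.1023·111.3)²) = √(819.763021 + 129.640768) = 30.8124 km
R8: √((-0.0374·111.32)² + (0.1392·111.3)²) = √(17.333633 + 240.031810) = 16.0426 km
R9: √((-0.0588·111.32)² + (0.2410·111.3)²) = √(42.845089 + 719.489423) = 27.6104 km
R10: √((0.2072·111.32)² + (-0.1670·111.3)²) = √(532.017475 + 345.480286) = 29.6226 km
R11: √((-0.4065·111.32)² + (0.2985·111.3)²) = √(2047.705492 + 1103.771051) = 56.1380 km
R12: √((-0.3958·111.32)² + (-0.3393·111.3)²) = √(1941.323783 + 1426.126494) = 58.0297 km
R13: √((0.0418·111.32)² + (-0.1946·111.3)²) = √(21.652047 + 469.111415) = 22.1532 km
Sorted: R5 (8.7322 km) < R8 (16.0426 km) < R13 (22.1532 km) < R9 (27.6104 km) < …

R5, R8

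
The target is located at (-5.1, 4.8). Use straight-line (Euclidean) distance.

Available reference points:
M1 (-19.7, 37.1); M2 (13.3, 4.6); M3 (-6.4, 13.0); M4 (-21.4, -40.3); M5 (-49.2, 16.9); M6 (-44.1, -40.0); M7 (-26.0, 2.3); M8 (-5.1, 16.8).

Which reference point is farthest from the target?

M6

Distances from (-5.1, 4.8):
M1: √((-14.6)² + (32.3)²) = √(213.160 + 1043.290) = 35.4
M2: √((18.4)² + (-0.2)²) = √(338.560 + 0.040) = 18.4
M3: √((-1.3)² + (8.2)²) = √(1.690 + 67.240) = 8.3
M4: √((-16.3)² + (-45.1)²) = √(265.690 + 2034.010) = 48.0
M5: √((-44.1)² + (12.1)²) = √(1944.810 + 146.410) = 45.7
M6: √((-39.0)² + (-44.8)²) = √(1521.000 + 2007.040) = 59.4
M7: √((-20.9)² + (-2.5)²) = √(436.810 + 6.250) = 21.0
M8: √((0.0)² + (12.0)²) = √(0.000 + 144.000) = 12.0
Maximum: M6 at 59.4.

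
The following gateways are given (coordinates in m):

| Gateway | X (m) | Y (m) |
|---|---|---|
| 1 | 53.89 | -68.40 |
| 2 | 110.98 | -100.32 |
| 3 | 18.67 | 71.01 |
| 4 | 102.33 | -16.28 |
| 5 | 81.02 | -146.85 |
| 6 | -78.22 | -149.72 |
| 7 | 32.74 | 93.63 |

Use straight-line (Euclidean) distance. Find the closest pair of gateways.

Pairwise distances:
1–2: 65.41 m
1–3: 143.79 m
1–4: 71.15 m
1–5: 83.01 m
1–6: 155.13 m
1–7: 163.40 m
2–3: 194.62 m
2–4: 84.48 m
2–5: 55.34 m
2–6: 195.54 m
2–7: 209.14 m
3–4: 120.91 m
3–5: 226.61 m
3–6: 241.06 m
3–7: 26.64 m
4–5: 132.30 m
4–6: 224.51 m
4–7: 130.09 m
5–6: 159.27 m
5–7: 245.28 m
6–7: 267.45 m
Closest pair: 3–7 at 26.64 m.

3 and 7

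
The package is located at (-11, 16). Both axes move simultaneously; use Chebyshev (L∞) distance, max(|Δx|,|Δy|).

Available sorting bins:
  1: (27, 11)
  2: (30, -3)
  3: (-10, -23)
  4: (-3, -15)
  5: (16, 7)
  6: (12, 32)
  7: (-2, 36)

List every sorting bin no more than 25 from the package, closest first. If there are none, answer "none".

Distances from (-11, 16):
1: max(|38|, |-5|) = 38
2: max(|41|, |-19|) = 41
3: max(|1|, |-39|) = 39
4: max(|8|, |-31|) = 31
5: max(|27|, |-9|) = 27
6: max(|23|, |16|) = 23
7: max(|9|, |20|) = 20
Threshold 25: 7 (20), 6 (23) are within range.

7, 6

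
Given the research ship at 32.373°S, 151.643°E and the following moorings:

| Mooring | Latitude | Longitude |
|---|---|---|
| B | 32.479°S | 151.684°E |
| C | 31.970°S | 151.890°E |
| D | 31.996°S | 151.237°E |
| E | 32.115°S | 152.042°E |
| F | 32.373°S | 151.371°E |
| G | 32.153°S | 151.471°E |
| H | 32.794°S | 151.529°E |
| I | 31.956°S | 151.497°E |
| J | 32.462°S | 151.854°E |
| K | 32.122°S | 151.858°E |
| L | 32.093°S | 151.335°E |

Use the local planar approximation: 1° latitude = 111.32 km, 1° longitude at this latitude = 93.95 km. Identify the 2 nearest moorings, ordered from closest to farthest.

Distances from 32.373°S, 151.643°E:
B: √((-0.106·111.32)² + (0.041·93.95)²) = √(139.23811 + 14.83752) = 12.413 km
C: √((0.403·111.32)² + (0.247·93.95)²) = √(2012.59546 + 538.50219) = 50.508 km
D: √((0.377·111.32)² + (-0.406·93.95)²) = √(1761.28281 + 1454.94185) = 56.712 km
E: √((0.258·111.32)² + (0.399·93.95)²) = √(824.87057 + 1405.20394) = 47.224 km
F: √((0.000·111.32)² + (-0.272·93.95)²) = √(0.00000 + 653.02736) = 25.554 km
G: √((0.220·111.32)² + (-0.172·93.95)²) = √(599.77969 + 261.12621) = 29.341 km
H: √((-0.421·111.32)² + (-0.114·93.95)²) = √(2196.39571 + 114.71053) = 48.074 km
I: √((0.417·111.32)² + (-0.146·93.95)²) = √(2154.85725 + 188.14786) = 48.405 km
J: √((-0.089·111.32)² + (0.211·93.95)²) = √(98.15816 + 392.96917) = 22.161 km
K: √((0.251·111.32)² + (0.215·93.95)²) = √(780.71736 + 408.00970) = 34.478 km
L: √((0.280·111.32)² + (-0.308·93.95)²) = √(971.54396 + 837.32682) = 42.531 km
Sorted: B (12.413 km) < J (22.161 km) < F (25.554 km) < G (29.341 km) < …

B, J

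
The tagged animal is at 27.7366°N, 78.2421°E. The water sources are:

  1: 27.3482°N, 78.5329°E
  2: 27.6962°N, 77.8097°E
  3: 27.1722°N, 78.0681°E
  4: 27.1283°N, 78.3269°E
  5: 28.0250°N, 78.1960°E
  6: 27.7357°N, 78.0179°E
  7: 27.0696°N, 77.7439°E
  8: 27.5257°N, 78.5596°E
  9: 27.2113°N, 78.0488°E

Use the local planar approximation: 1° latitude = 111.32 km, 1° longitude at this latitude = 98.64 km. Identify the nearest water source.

6

Distances from 27.7366°N, 78.2421°E:
1: 51.8865 km
2: 42.8884 km
3: 65.1311 km
4: 68.2306 km
5: 32.4251 km
6: 22.1153 km
7: 89.0399 km
8: 39.1410 km
9: 61.5065 km
Minimum: 6 at 22.1153 km.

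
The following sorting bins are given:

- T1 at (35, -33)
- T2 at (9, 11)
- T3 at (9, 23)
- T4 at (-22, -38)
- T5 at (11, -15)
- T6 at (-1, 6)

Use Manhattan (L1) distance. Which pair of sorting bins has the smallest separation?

Pairwise distances:
T2–T3: 12
T2–T6: 15
T3–T6: 27
T2–T5: 28
T5–T6: 33
T3–T5: 40
T1–T5: 42
T4–T5: 56
T1–T4: 62
T4–T6: 65
T1–T2: 70
T1–T6: 75
T2–T4: 80
T1–T3: 82
T3–T4: 92
Closest pair: T2–T3 at 12.

T2 and T3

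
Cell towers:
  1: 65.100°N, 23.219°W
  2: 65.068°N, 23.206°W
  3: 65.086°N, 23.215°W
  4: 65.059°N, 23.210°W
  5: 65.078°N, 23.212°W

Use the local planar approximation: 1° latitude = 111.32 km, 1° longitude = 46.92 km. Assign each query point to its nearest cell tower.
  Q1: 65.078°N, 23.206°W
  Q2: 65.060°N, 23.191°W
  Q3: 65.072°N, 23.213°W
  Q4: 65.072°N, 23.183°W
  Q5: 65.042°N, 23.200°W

Q1→5; Q2→4; Q3→2; Q4→2; Q5→4

Q1 at 65.078°N, 23.206°W:
  1: √((0.022·111.32)² + (-0.013·46.92)²) = √(5.99780 + 0.37205) = 2.524 km
  2: √((-0.010·111.32)² + (0.000·46.92)²) = √(1.23921 + 0.00000) = 1.113 km
  3: √((0.008·111.32)² + (-0.009·46.92)²) = √(0.79310 + 0.17832) = 0.986 km
  4: √((-0.019·111.32)² + (-0.004·46.92)²) = √(4.47356 + 0.03522) = 2.123 km
  5: √((0.000·111.32)² + (-0.006·46.92)²) = √(0.00000 + 0.07925) = 0.282 km
  → nearest: 5 (0.282 km)
Q2 at 65.060°N, 23.191°W:
  1: √((0.040·111.32)² + (-0.028·46.92)²) = √(19.82743 + 1.72597) = 4.643 km
  2: √((0.008·111.32)² + (-0.015·46.92)²) = √(0.79310 + 0.49533) = 1.135 km
  3: √((0.026·111.32)² + (-0.024·46.92)²) = √(8.37709 + 1.26806) = 3.106 km
  4: √((-0.001·111.32)² + (-0.019·46.92)²) = √(0.01239 + 0.79474) = 0.898 km
  5: √((0.018·111.32)² + (-0.021·46.92)²) = √(4.01505 + 0.97086) = 2.233 km
  → nearest: 4 (0.898 km)
Q3 at 65.072°N, 23.213°W:
  1: √((0.028·111.32)² + (-0.006·46.92)²) = √(9.71544 + 0.07925) = 3.130 km
  2: √((-0.004·111.32)² + (0.007·46.92)²) = √(0.19827 + 0.10787) = 0.553 km
  3: √((0.014·111.32)² + (-0.002·46.92)²) = √(2.42886 + 0.00881) = 1.561 km
  4: √((-0.013·111.32)² + (0.003·46.92)²) = √(2.09427 + 0.01981) = 1.454 km
  5: √((0.006·111.32)² + (0.001·46.92)²) = √(0.44612 + 0.00220) = 0.670 km
  → nearest: 2 (0.553 km)
Q4 at 65.072°N, 23.183°W:
  1: √((0.028·111.32)² + (-0.036·46.92)²) = √(9.71544 + 2.85313) = 3.545 km
  2: √((-0.004·111.32)² + (-0.023·46.92)²) = √(0.19827 + 1.16459) = 1.167 km
  3: √((0.014·111.32)² + (-0.032·46.92)²) = √(2.42886 + 2.25432) = 2.164 km
  4: √((-0.013·111.32)² + (-0.027·46.92)²) = √(2.09427 + 1.60488) = 1.923 km
  5: √((0.006·111.32)² + (-0.029·46.92)²) = √(0.44612 + 1.85145) = 1.516 km
  → nearest: 2 (1.167 km)
Q5 at 65.042°N, 23.200°W:
  1: √((0.058·111.32)² + (-0.019·46.92)²) = √(41.68717 + 0.79474) = 6.518 km
  2: √((0.026·111.32)² + (-0.006·46.92)²) = √(8.37709 + 0.07925) = 2.908 km
  3: √((0.044·111.32)² + (-0.015·46.92)²) = √(23.99119 + 0.49533) = 4.948 km
  4: √((0.017·111.32)² + (-0.010·46.92)²) = √(3.58133 + 0.22015) = 1.950 km
  5: √((0.036·111.32)² + (-0.012·46.92)²) = √(16.06022 + 0.31701) = 4.047 km
  → nearest: 4 (1.950 km)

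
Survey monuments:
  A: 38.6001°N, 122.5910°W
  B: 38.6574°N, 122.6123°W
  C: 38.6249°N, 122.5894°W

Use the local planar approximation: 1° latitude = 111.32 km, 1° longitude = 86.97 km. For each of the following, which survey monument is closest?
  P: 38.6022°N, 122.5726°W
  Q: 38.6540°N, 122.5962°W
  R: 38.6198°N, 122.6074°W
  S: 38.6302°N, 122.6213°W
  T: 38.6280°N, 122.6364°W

P at 38.6022°N, 122.5726°W:
  A: √((-0.0021·111.32)² + (-0.0184·86.97)²) = √(0.054649 + 2.560794) = 1.6172 km
  B: √((0.0552·111.32)² + (-0.0397·86.97)²) = √(37.759354 + 11.921199) = 7.0484 km
  C: √((0.0227·111.32)² + (-0.0168·86.97)²) = √(6.385547 + 2.134802) = 2.9190 km
  → nearest: A (1.6172 km)
Q at 38.6540°N, 122.5962°W:
  A: √((-0.0539·111.32)² + (0.0052·86.97)²) = √(36.001776 + 0.204525) = 6.0172 km
  B: √((0.0034·111.32)² + (-0.0161·86.97)²) = √(0.143253 + 1.960608) = 1.4505 km
  C: √((-0.0291·111.32)² + (0.0068·86.97)²) = √(10.493790 + 0.349749) = 3.2930 km
  → nearest: B (1.4505 km)
R at 38.6198°N, 122.6074°W:
  A: √((-0.0197·111.32)² + (0.0164·86.97)²) = √(4.809267 + 2.034355) = 2.6160 km
  B: √((0.0376·111.32)² + (-0.0049·86.97)²) = √(17.519515 + 0.181606) = 4.2073 km
  C: √((0.0051·111.32)² + (0.0180·86.97)²) = √(0.322320 + 2.450665) = 1.6652 km
  → nearest: C (1.6652 km)
S at 38.6302°N, 122.6213°W:
  A: √((-0.0301·111.32)² + (0.0303·86.97)²) = √(11.227405 + 6.944232) = 4.2628 km
  B: √((0.0272·111.32)² + (0.0090·86.97)²) = √(9.168203 + 0.612666) = 3.1274 km
  C: √((-0.0053·111.32)² + (0.0319·86.97)²) = √(0.348095 + 7.696979) = 2.8364 km
  → nearest: C (2.8364 km)
T at 38.6280°N, 122.6364°W:
  A: √((-0.0279·111.32)² + (0.0454·86.97)²) = √(9.646168 + 15.590163) = 5.0236 km
  B: √((0.0294·111.32)² + (0.0241·86.97)²) = √(10.711272 + 4.393120) = 3.8864 km
  C: √((-0.0031·111.32)² + (0.0470·86.97)²) = √(0.119088 + 16.708392) = 4.1021 km
  → nearest: B (3.8864 km)

P→A; Q→B; R→C; S→C; T→B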